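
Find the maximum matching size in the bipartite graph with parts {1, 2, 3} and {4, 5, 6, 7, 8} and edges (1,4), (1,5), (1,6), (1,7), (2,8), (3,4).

Step 1: List the neighbors of each left vertex:
  1: 4, 5, 6, 7
  2: 8
  3: 4

Step 2: Greedily match left vertices, then look for augmenting paths:
  Match 1 -- 5
  Match 2 -- 8
  Match 3 -- 4
  No augmenting path remains.

Step 3: Verify this is maximum:
  Matching size 3 = min(|L|, |R|) = min(3, 5), which is an upper bound, so this matching is maximum.

Maximum matching: {(1,5), (2,8), (3,4)}
Size: 3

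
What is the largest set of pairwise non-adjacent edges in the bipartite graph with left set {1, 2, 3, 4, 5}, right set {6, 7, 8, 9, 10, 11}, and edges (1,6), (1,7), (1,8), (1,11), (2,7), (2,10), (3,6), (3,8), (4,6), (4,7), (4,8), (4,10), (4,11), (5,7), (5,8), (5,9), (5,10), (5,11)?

Step 1: List the neighbors of each left vertex:
  1: 6, 7, 8, 11
  2: 7, 10
  3: 6, 8
  4: 6, 7, 8, 10, 11
  5: 7, 8, 9, 10, 11

Step 2: Greedily match left vertices, then look for augmenting paths:
  Match 1 -- 6
  Match 2 -- 7
  Match 3 -- 8
  Match 4 -- 10
  Match 5 -- 9
  No augmenting path remains.

Step 3: Verify this is maximum:
  Matching size 5 = min(|L|, |R|) = min(5, 6), which is an upper bound, so this matching is maximum.

Maximum matching: {(1,6), (2,7), (3,8), (4,10), (5,9)}
Size: 5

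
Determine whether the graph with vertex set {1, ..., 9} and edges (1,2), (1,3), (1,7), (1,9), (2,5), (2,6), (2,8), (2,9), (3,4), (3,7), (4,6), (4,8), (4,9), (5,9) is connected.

Step 1: Build adjacency list from edges:
  1: 2, 3, 7, 9
  2: 1, 5, 6, 8, 9
  3: 1, 4, 7
  4: 3, 6, 8, 9
  5: 2, 9
  6: 2, 4
  7: 1, 3
  8: 2, 4
  9: 1, 2, 4, 5

Step 2: Run BFS/DFS from vertex 1:
  Visited: {1, 2, 3, 7, 9, 5, 6, 8, 4}
  Reached 9 of 9 vertices

Step 3: All 9 vertices reached from vertex 1, so the graph is connected.
Answer: Yes, the graph is connected.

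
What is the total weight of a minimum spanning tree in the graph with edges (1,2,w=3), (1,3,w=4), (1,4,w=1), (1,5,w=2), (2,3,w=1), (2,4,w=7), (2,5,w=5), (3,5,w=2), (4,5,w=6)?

Apply Kruskal's algorithm (sort edges by weight, add if no cycle):

Sorted edges by weight:
  (1,4) w=1
  (2,3) w=1
  (1,5) w=2
  (3,5) w=2
  (1,2) w=3
  (1,3) w=4
  (2,5) w=5
  (4,5) w=6
  (2,4) w=7

Add edge (1,4) w=1 -- no cycle. Running total: 1
Add edge (2,3) w=1 -- no cycle. Running total: 2
Add edge (1,5) w=2 -- no cycle. Running total: 4
Add edge (3,5) w=2 -- no cycle. Running total: 6

MST edges: (1,4,w=1), (2,3,w=1), (1,5,w=2), (3,5,w=2)
Total MST weight: 1 + 1 + 2 + 2 = 6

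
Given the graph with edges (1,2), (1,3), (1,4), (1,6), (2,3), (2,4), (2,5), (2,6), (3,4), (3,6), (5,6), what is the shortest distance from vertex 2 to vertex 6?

Step 1: Build adjacency list:
  1: 2, 3, 4, 6
  2: 1, 3, 4, 5, 6
  3: 1, 2, 4, 6
  4: 1, 2, 3
  5: 2, 6
  6: 1, 2, 3, 5

Step 2: BFS from vertex 2 to find shortest path to 6:
  vertex 1 reached at distance 1
  vertex 3 reached at distance 1
  vertex 4 reached at distance 1
  vertex 5 reached at distance 1
  vertex 6 reached at distance 1

Step 3: Shortest path: 2 -> 6
Path length: 1 edge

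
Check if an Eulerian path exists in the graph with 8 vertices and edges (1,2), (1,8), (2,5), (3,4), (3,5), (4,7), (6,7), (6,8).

Step 1: Find the degree of each vertex:
  deg(1) = 2
  deg(2) = 2
  deg(3) = 2
  deg(4) = 2
  deg(5) = 2
  deg(6) = 2
  deg(7) = 2
  deg(8) = 2

Step 2: Count vertices with odd degree:
  All vertices have even degree (0 odd-degree vertices)

Step 3: Apply Euler's theorem:
  - Eulerian circuit exists iff graph is connected and all vertices have even degree
  - Eulerian path exists iff graph is connected and has 0 or 2 odd-degree vertices

Graph is connected with 0 odd-degree vertices.
Both Eulerian circuit and Eulerian path exist.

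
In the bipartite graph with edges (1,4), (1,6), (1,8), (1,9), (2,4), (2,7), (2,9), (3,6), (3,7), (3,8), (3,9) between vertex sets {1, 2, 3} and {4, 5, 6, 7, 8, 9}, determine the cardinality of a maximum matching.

Step 1: List the neighbors of each left vertex:
  1: 4, 6, 8, 9
  2: 4, 7, 9
  3: 6, 7, 8, 9

Step 2: Greedily match left vertices, then look for augmenting paths:
  Match 1 -- 4
  Match 2 -- 7
  Match 3 -- 6
  No augmenting path remains.

Step 3: Verify this is maximum:
  Matching size 3 = min(|L|, |R|) = min(3, 6), which is an upper bound, so this matching is maximum.

Maximum matching: {(1,4), (2,7), (3,6)}
Size: 3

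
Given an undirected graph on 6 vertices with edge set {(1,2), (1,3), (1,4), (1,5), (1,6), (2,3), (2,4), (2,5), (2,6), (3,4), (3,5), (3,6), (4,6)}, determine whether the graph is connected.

Step 1: Build adjacency list from edges:
  1: 2, 3, 4, 5, 6
  2: 1, 3, 4, 5, 6
  3: 1, 2, 4, 5, 6
  4: 1, 2, 3, 6
  5: 1, 2, 3
  6: 1, 2, 3, 4

Step 2: Run BFS/DFS from vertex 1:
  Visited: {1, 2, 3, 4, 5, 6}
  Reached 6 of 6 vertices

Step 3: All 6 vertices reached from vertex 1, so the graph is connected.
Answer: Yes, the graph is connected.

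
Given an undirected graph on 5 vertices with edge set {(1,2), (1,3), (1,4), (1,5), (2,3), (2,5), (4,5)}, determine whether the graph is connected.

Step 1: Build adjacency list from edges:
  1: 2, 3, 4, 5
  2: 1, 3, 5
  3: 1, 2
  4: 1, 5
  5: 1, 2, 4

Step 2: Run BFS/DFS from vertex 1:
  Visited: {1, 2, 3, 4, 5}
  Reached 5 of 5 vertices

Step 3: All 5 vertices reached from vertex 1, so the graph is connected.
Answer: Yes, the graph is connected.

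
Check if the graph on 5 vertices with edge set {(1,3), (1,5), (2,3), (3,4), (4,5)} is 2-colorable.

Step 1: Attempt 2-coloring using BFS:
  Start at vertex 1, assign color 0
  Color vertex 3 with color 1 (neighbor of 1)
  Color vertex 5 with color 1 (neighbor of 1)
  Color vertex 2 with color 0 (neighbor of 3)
  Color vertex 4 with color 0 (neighbor of 3)

Step 2: 2-coloring succeeded. No conflicts found.
  Set A (color 0): {1, 2, 4}
  Set B (color 1): {3, 5}

The graph is bipartite with partition {1, 2, 4}, {3, 5}.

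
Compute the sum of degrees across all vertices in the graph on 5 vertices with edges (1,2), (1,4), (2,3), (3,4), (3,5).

Step 1: Count edges incident to each vertex:
  deg(1) = 2 (neighbors: 2, 4)
  deg(2) = 2 (neighbors: 1, 3)
  deg(3) = 3 (neighbors: 2, 4, 5)
  deg(4) = 2 (neighbors: 1, 3)
  deg(5) = 1 (neighbors: 3)

Step 2: Sum all degrees:
  2 + 2 + 3 + 2 + 1 = 10

Verification: sum of degrees = 2 * |E| = 2 * 5 = 10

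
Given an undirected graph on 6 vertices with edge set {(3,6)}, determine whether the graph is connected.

Step 1: Build adjacency list from edges:
  1: (none)
  2: (none)
  3: 6
  4: (none)
  5: (none)
  6: 3

Step 2: Run BFS/DFS from vertex 1:
  Visited: {1}
  Reached 1 of 6 vertices

Step 3: Only 1 of 6 vertices reached. Graph is disconnected.
Connected components: {1}, {2}, {3, 6}, {4}, {5}
Answer: No, the graph is not connected (5 components).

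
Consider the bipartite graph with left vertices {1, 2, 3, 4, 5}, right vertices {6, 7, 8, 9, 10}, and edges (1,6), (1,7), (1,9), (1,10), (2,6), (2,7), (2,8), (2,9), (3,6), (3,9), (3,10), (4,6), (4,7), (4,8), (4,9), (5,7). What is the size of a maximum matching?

Step 1: List the neighbors of each left vertex:
  1: 6, 7, 9, 10
  2: 6, 7, 8, 9
  3: 6, 9, 10
  4: 6, 7, 8, 9
  5: 7

Step 2: Greedily match left vertices, then look for augmenting paths:
  Match 1 -- 10
  Match 2 -- 6
  Match 3 -- 9
  Match 4 -- 8
  Match 5 -- 7
  No augmenting path remains.

Step 3: Verify this is maximum:
  Matching size 5 = min(|L|, |R|) = min(5, 5), which is an upper bound, so this matching is maximum.

Maximum matching: {(1,10), (2,6), (3,9), (4,8), (5,7)}
Size: 5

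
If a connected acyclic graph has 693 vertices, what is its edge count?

A tree on n vertices always has exactly n - 1 edges.
For n = 693: edges = 693 - 1 = 692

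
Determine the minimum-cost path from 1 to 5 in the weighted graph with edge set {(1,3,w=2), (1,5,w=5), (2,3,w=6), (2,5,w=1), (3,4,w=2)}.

Step 1: Build adjacency list with weights:
  1: 3(w=2), 5(w=5)
  2: 3(w=6), 5(w=1)
  3: 1(w=2), 2(w=6), 4(w=2)
  4: 3(w=2)
  5: 1(w=5), 2(w=1)

Step 2: Apply Dijkstra's algorithm from vertex 1:
  Visit vertex 1 (distance=0)
    Update dist[3] = 2
    Update dist[5] = 5
  Visit vertex 3 (distance=2)
    Update dist[2] = 8
    Update dist[4] = 4
  Visit vertex 4 (distance=4)
  Visit vertex 5 (distance=5)
    Update dist[2] = 6

Step 3: Shortest path: 1 -> 5
Total weight: 5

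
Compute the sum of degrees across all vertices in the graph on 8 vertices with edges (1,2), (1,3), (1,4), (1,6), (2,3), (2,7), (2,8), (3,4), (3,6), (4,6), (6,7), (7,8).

Step 1: Count edges incident to each vertex:
  deg(1) = 4 (neighbors: 2, 3, 4, 6)
  deg(2) = 4 (neighbors: 1, 3, 7, 8)
  deg(3) = 4 (neighbors: 1, 2, 4, 6)
  deg(4) = 3 (neighbors: 1, 3, 6)
  deg(5) = 0 (neighbors: none)
  deg(6) = 4 (neighbors: 1, 3, 4, 7)
  deg(7) = 3 (neighbors: 2, 6, 8)
  deg(8) = 2 (neighbors: 2, 7)

Step 2: Sum all degrees:
  4 + 4 + 4 + 3 + 0 + 4 + 3 + 2 = 24

Verification: sum of degrees = 2 * |E| = 2 * 12 = 24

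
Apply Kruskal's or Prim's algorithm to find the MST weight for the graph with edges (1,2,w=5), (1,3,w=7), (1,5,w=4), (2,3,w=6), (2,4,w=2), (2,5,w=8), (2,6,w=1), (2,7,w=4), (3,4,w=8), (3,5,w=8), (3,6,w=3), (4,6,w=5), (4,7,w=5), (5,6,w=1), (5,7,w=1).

Apply Kruskal's algorithm (sort edges by weight, add if no cycle):

Sorted edges by weight:
  (2,6) w=1
  (5,6) w=1
  (5,7) w=1
  (2,4) w=2
  (3,6) w=3
  (1,5) w=4
  (2,7) w=4
  (1,2) w=5
  (4,6) w=5
  (4,7) w=5
  (2,3) w=6
  (1,3) w=7
  (2,5) w=8
  (3,5) w=8
  (3,4) w=8

Add edge (2,6) w=1 -- no cycle. Running total: 1
Add edge (5,6) w=1 -- no cycle. Running total: 2
Add edge (5,7) w=1 -- no cycle. Running total: 3
Add edge (2,4) w=2 -- no cycle. Running total: 5
Add edge (3,6) w=3 -- no cycle. Running total: 8
Add edge (1,5) w=4 -- no cycle. Running total: 12

MST edges: (2,6,w=1), (5,6,w=1), (5,7,w=1), (2,4,w=2), (3,6,w=3), (1,5,w=4)
Total MST weight: 1 + 1 + 1 + 2 + 3 + 4 = 12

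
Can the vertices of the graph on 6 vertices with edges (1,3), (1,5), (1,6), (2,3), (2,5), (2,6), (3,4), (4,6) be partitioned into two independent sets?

Step 1: Attempt 2-coloring using BFS:
  Start at vertex 1, assign color 0
  Color vertex 3 with color 1 (neighbor of 1)
  Color vertex 5 with color 1 (neighbor of 1)
  Color vertex 6 with color 1 (neighbor of 1)
  Color vertex 2 with color 0 (neighbor of 3)
  Color vertex 4 with color 0 (neighbor of 3)

Step 2: 2-coloring succeeded. No conflicts found.
  Set A (color 0): {1, 2, 4}
  Set B (color 1): {3, 5, 6}

The graph is bipartite with partition {1, 2, 4}, {3, 5, 6}.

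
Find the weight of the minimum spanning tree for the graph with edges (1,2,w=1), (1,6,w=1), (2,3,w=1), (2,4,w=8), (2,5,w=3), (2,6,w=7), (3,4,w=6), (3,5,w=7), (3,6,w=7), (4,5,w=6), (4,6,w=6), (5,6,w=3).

Apply Kruskal's algorithm (sort edges by weight, add if no cycle):

Sorted edges by weight:
  (1,2) w=1
  (1,6) w=1
  (2,3) w=1
  (2,5) w=3
  (5,6) w=3
  (3,4) w=6
  (4,6) w=6
  (4,5) w=6
  (2,6) w=7
  (3,6) w=7
  (3,5) w=7
  (2,4) w=8

Add edge (1,2) w=1 -- no cycle. Running total: 1
Add edge (1,6) w=1 -- no cycle. Running total: 2
Add edge (2,3) w=1 -- no cycle. Running total: 3
Add edge (2,5) w=3 -- no cycle. Running total: 6
Skip edge (5,6) w=3 -- would create cycle
Add edge (3,4) w=6 -- no cycle. Running total: 12

MST edges: (1,2,w=1), (1,6,w=1), (2,3,w=1), (2,5,w=3), (3,4,w=6)
Total MST weight: 1 + 1 + 1 + 3 + 6 = 12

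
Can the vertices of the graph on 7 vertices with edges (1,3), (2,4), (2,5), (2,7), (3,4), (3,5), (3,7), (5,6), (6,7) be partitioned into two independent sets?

Step 1: Attempt 2-coloring using BFS:
  Start at vertex 1, assign color 0
  Color vertex 3 with color 1 (neighbor of 1)
  Color vertex 4 with color 0 (neighbor of 3)
  Color vertex 5 with color 0 (neighbor of 3)
  Color vertex 7 with color 0 (neighbor of 3)
  Color vertex 2 with color 1 (neighbor of 4)
  Color vertex 6 with color 1 (neighbor of 5)

Step 2: 2-coloring succeeded. No conflicts found.
  Set A (color 0): {1, 4, 5, 7}
  Set B (color 1): {2, 3, 6}

The graph is bipartite with partition {1, 4, 5, 7}, {2, 3, 6}.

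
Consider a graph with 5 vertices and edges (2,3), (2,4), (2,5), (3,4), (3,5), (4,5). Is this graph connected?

Step 1: Build adjacency list from edges:
  1: (none)
  2: 3, 4, 5
  3: 2, 4, 5
  4: 2, 3, 5
  5: 2, 3, 4

Step 2: Run BFS/DFS from vertex 1:
  Visited: {1}
  Reached 1 of 5 vertices

Step 3: Only 1 of 5 vertices reached. Graph is disconnected.
Connected components: {1}, {2, 3, 4, 5}
Answer: No, the graph is not connected (2 components).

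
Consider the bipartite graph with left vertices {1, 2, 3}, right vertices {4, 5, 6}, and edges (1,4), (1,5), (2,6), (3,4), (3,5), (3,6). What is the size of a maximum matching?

Step 1: List the neighbors of each left vertex:
  1: 4, 5
  2: 6
  3: 4, 5, 6

Step 2: Greedily match left vertices, then look for augmenting paths:
  Match 1 -- 4
  Match 2 -- 6
  Match 3 -- 5
  No augmenting path remains.

Step 3: Verify this is maximum:
  Matching size 3 = min(|L|, |R|) = min(3, 3), which is an upper bound, so this matching is maximum.

Maximum matching: {(1,4), (2,6), (3,5)}
Size: 3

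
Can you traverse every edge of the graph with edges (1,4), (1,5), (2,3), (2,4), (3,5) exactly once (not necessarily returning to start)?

Step 1: Find the degree of each vertex:
  deg(1) = 2
  deg(2) = 2
  deg(3) = 2
  deg(4) = 2
  deg(5) = 2

Step 2: Count vertices with odd degree:
  All vertices have even degree (0 odd-degree vertices)

Step 3: Apply Euler's theorem:
  - Eulerian circuit exists iff graph is connected and all vertices have even degree
  - Eulerian path exists iff graph is connected and has 0 or 2 odd-degree vertices

Graph is connected with 0 odd-degree vertices.
Both Eulerian circuit and Eulerian path exist.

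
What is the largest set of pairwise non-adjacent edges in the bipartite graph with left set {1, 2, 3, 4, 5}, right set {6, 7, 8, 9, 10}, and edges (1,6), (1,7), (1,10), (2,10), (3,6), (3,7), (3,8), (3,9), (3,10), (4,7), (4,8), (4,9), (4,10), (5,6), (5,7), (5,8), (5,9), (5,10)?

Step 1: List the neighbors of each left vertex:
  1: 6, 7, 10
  2: 10
  3: 6, 7, 8, 9, 10
  4: 7, 8, 9, 10
  5: 6, 7, 8, 9, 10

Step 2: Greedily match left vertices, then look for augmenting paths:
  Match 1 -- 6
  Match 2 -- 10
  Match 3 -- 7
  Match 4 -- 8
  Match 5 -- 9
  No augmenting path remains.

Step 3: Verify this is maximum:
  Matching size 5 = min(|L|, |R|) = min(5, 5), which is an upper bound, so this matching is maximum.

Maximum matching: {(1,6), (2,10), (3,7), (4,8), (5,9)}
Size: 5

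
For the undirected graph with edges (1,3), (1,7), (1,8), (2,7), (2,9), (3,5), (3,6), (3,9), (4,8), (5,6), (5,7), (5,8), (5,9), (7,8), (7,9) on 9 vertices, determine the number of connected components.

Step 1: Build adjacency list from edges:
  1: 3, 7, 8
  2: 7, 9
  3: 1, 5, 6, 9
  4: 8
  5: 3, 6, 7, 8, 9
  6: 3, 5
  7: 1, 2, 5, 8, 9
  8: 1, 4, 5, 7
  9: 2, 3, 5, 7

Step 2: Run BFS/DFS from vertex 1:
  Visited: {1, 3, 7, 8, 5, 6, 9, 2, 4}
  Reached 9 of 9 vertices

Step 3: All 9 vertices reached from vertex 1, so the graph is connected.
Number of connected components: 1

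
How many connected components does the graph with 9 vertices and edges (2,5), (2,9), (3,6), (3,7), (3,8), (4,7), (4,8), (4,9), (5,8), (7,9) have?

Step 1: Build adjacency list from edges:
  1: (none)
  2: 5, 9
  3: 6, 7, 8
  4: 7, 8, 9
  5: 2, 8
  6: 3
  7: 3, 4, 9
  8: 3, 4, 5
  9: 2, 4, 7

Step 2: Run BFS/DFS from vertex 1:
  Visited: {1}
  Reached 1 of 9 vertices

Step 3: Only 1 of 9 vertices reached. Graph is disconnected.
Connected components: {1}, {2, 3, 4, 5, 6, 7, 8, 9}
Number of connected components: 2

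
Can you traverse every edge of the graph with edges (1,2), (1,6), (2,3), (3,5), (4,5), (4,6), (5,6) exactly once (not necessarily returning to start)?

Step 1: Find the degree of each vertex:
  deg(1) = 2
  deg(2) = 2
  deg(3) = 2
  deg(4) = 2
  deg(5) = 3
  deg(6) = 3

Step 2: Count vertices with odd degree:
  Odd-degree vertices: 5, 6 (2 total)

Step 3: Apply Euler's theorem:
  - Eulerian circuit exists iff graph is connected and all vertices have even degree
  - Eulerian path exists iff graph is connected and has 0 or 2 odd-degree vertices

Graph is connected with exactly 2 odd-degree vertices (5, 6).
Eulerian path exists (starting and ending at the odd-degree vertices), but no Eulerian circuit.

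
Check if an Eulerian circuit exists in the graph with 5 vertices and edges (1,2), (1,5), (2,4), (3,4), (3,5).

Step 1: Find the degree of each vertex:
  deg(1) = 2
  deg(2) = 2
  deg(3) = 2
  deg(4) = 2
  deg(5) = 2

Step 2: Count vertices with odd degree:
  All vertices have even degree (0 odd-degree vertices)

Step 3: Apply Euler's theorem:
  - Eulerian circuit exists iff graph is connected and all vertices have even degree
  - Eulerian path exists iff graph is connected and has 0 or 2 odd-degree vertices

Graph is connected with 0 odd-degree vertices.
Both Eulerian circuit and Eulerian path exist.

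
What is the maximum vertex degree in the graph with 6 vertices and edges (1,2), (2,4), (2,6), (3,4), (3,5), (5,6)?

Step 1: Count edges incident to each vertex:
  deg(1) = 1 (neighbors: 2)
  deg(2) = 3 (neighbors: 1, 4, 6)
  deg(3) = 2 (neighbors: 4, 5)
  deg(4) = 2 (neighbors: 2, 3)
  deg(5) = 2 (neighbors: 3, 6)
  deg(6) = 2 (neighbors: 2, 5)

Step 2: Find maximum:
  max(1, 3, 2, 2, 2, 2) = 3 (vertex 2)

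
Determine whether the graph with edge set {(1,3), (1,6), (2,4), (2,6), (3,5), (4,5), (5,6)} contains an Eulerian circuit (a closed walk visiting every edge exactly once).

Step 1: Find the degree of each vertex:
  deg(1) = 2
  deg(2) = 2
  deg(3) = 2
  deg(4) = 2
  deg(5) = 3
  deg(6) = 3

Step 2: Count vertices with odd degree:
  Odd-degree vertices: 5, 6 (2 total)

Step 3: Apply Euler's theorem:
  - Eulerian circuit exists iff graph is connected and all vertices have even degree
  - Eulerian path exists iff graph is connected and has 0 or 2 odd-degree vertices

Graph is connected with exactly 2 odd-degree vertices (5, 6).
Eulerian path exists (starting and ending at the odd-degree vertices), but no Eulerian circuit.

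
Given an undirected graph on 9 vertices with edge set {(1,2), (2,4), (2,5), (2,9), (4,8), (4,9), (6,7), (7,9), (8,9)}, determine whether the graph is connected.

Step 1: Build adjacency list from edges:
  1: 2
  2: 1, 4, 5, 9
  3: (none)
  4: 2, 8, 9
  5: 2
  6: 7
  7: 6, 9
  8: 4, 9
  9: 2, 4, 7, 8

Step 2: Run BFS/DFS from vertex 1:
  Visited: {1, 2, 4, 5, 9, 8, 7, 6}
  Reached 8 of 9 vertices

Step 3: Only 8 of 9 vertices reached. Graph is disconnected.
Connected components: {1, 2, 4, 5, 6, 7, 8, 9}, {3}
Answer: No, the graph is not connected (2 components).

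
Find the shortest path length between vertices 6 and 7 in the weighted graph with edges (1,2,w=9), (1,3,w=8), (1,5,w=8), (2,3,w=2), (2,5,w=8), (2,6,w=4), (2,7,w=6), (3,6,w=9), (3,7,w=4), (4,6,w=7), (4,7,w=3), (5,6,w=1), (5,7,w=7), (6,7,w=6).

Step 1: Build adjacency list with weights:
  1: 2(w=9), 3(w=8), 5(w=8)
  2: 1(w=9), 3(w=2), 5(w=8), 6(w=4), 7(w=6)
  3: 1(w=8), 2(w=2), 6(w=9), 7(w=4)
  4: 6(w=7), 7(w=3)
  5: 1(w=8), 2(w=8), 6(w=1), 7(w=7)
  6: 2(w=4), 3(w=9), 4(w=7), 5(w=1), 7(w=6)
  7: 2(w=6), 3(w=4), 4(w=3), 5(w=7), 6(w=6)

Step 2: Apply Dijkstra's algorithm from vertex 6:
  Visit vertex 6 (distance=0)
    Update dist[2] = 4
    Update dist[3] = 9
    Update dist[4] = 7
    Update dist[5] = 1
    Update dist[7] = 6
  Visit vertex 5 (distance=1)
    Update dist[1] = 9
  Visit vertex 2 (distance=4)
    Update dist[3] = 6
  Visit vertex 3 (distance=6)
  Visit vertex 7 (distance=6)

Step 3: Shortest path: 6 -> 7
Total weight: 6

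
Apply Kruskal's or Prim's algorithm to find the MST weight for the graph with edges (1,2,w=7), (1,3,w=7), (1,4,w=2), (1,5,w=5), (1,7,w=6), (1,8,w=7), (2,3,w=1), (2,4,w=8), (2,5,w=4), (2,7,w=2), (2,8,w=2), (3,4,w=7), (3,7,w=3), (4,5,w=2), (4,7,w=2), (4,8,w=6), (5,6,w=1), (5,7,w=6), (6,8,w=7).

Apply Kruskal's algorithm (sort edges by weight, add if no cycle):

Sorted edges by weight:
  (2,3) w=1
  (5,6) w=1
  (1,4) w=2
  (2,7) w=2
  (2,8) w=2
  (4,7) w=2
  (4,5) w=2
  (3,7) w=3
  (2,5) w=4
  (1,5) w=5
  (1,7) w=6
  (4,8) w=6
  (5,7) w=6
  (1,2) w=7
  (1,3) w=7
  (1,8) w=7
  (3,4) w=7
  (6,8) w=7
  (2,4) w=8

Add edge (2,3) w=1 -- no cycle. Running total: 1
Add edge (5,6) w=1 -- no cycle. Running total: 2
Add edge (1,4) w=2 -- no cycle. Running total: 4
Add edge (2,7) w=2 -- no cycle. Running total: 6
Add edge (2,8) w=2 -- no cycle. Running total: 8
Add edge (4,7) w=2 -- no cycle. Running total: 10
Add edge (4,5) w=2 -- no cycle. Running total: 12

MST edges: (2,3,w=1), (5,6,w=1), (1,4,w=2), (2,7,w=2), (2,8,w=2), (4,7,w=2), (4,5,w=2)
Total MST weight: 1 + 1 + 2 + 2 + 2 + 2 + 2 = 12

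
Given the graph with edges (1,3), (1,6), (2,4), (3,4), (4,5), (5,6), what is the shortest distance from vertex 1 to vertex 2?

Step 1: Build adjacency list:
  1: 3, 6
  2: 4
  3: 1, 4
  4: 2, 3, 5
  5: 4, 6
  6: 1, 5

Step 2: BFS from vertex 1 to find shortest path to 2:
  vertex 3 reached at distance 1
  vertex 6 reached at distance 1
  vertex 4 reached at distance 2
  vertex 5 reached at distance 2
  vertex 2 reached at distance 3

Step 3: Shortest path: 1 -> 3 -> 4 -> 2
Path length: 3 edges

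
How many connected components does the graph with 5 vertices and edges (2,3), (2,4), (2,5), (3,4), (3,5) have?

Step 1: Build adjacency list from edges:
  1: (none)
  2: 3, 4, 5
  3: 2, 4, 5
  4: 2, 3
  5: 2, 3

Step 2: Run BFS/DFS from vertex 1:
  Visited: {1}
  Reached 1 of 5 vertices

Step 3: Only 1 of 5 vertices reached. Graph is disconnected.
Connected components: {1}, {2, 3, 4, 5}
Number of connected components: 2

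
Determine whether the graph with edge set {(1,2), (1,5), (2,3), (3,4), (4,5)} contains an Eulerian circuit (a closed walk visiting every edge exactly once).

Step 1: Find the degree of each vertex:
  deg(1) = 2
  deg(2) = 2
  deg(3) = 2
  deg(4) = 2
  deg(5) = 2

Step 2: Count vertices with odd degree:
  All vertices have even degree (0 odd-degree vertices)

Step 3: Apply Euler's theorem:
  - Eulerian circuit exists iff graph is connected and all vertices have even degree
  - Eulerian path exists iff graph is connected and has 0 or 2 odd-degree vertices

Graph is connected with 0 odd-degree vertices.
Both Eulerian circuit and Eulerian path exist.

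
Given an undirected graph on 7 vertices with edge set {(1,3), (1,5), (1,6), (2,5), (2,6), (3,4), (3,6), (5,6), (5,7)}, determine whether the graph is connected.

Step 1: Build adjacency list from edges:
  1: 3, 5, 6
  2: 5, 6
  3: 1, 4, 6
  4: 3
  5: 1, 2, 6, 7
  6: 1, 2, 3, 5
  7: 5

Step 2: Run BFS/DFS from vertex 1:
  Visited: {1, 3, 5, 6, 4, 2, 7}
  Reached 7 of 7 vertices

Step 3: All 7 vertices reached from vertex 1, so the graph is connected.
Answer: Yes, the graph is connected.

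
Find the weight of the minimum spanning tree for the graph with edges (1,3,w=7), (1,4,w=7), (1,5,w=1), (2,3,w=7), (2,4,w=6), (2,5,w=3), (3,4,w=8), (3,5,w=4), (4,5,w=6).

Apply Kruskal's algorithm (sort edges by weight, add if no cycle):

Sorted edges by weight:
  (1,5) w=1
  (2,5) w=3
  (3,5) w=4
  (2,4) w=6
  (4,5) w=6
  (1,3) w=7
  (1,4) w=7
  (2,3) w=7
  (3,4) w=8

Add edge (1,5) w=1 -- no cycle. Running total: 1
Add edge (2,5) w=3 -- no cycle. Running total: 4
Add edge (3,5) w=4 -- no cycle. Running total: 8
Add edge (2,4) w=6 -- no cycle. Running total: 14

MST edges: (1,5,w=1), (2,5,w=3), (3,5,w=4), (2,4,w=6)
Total MST weight: 1 + 3 + 4 + 6 = 14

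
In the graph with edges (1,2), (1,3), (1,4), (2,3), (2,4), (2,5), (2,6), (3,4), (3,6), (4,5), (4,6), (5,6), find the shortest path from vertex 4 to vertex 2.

Step 1: Build adjacency list:
  1: 2, 3, 4
  2: 1, 3, 4, 5, 6
  3: 1, 2, 4, 6
  4: 1, 2, 3, 5, 6
  5: 2, 4, 6
  6: 2, 3, 4, 5

Step 2: BFS from vertex 4 to find shortest path to 2:
  vertex 1 reached at distance 1
  vertex 2 reached at distance 1

Step 3: Shortest path: 4 -> 2
Path length: 1 edge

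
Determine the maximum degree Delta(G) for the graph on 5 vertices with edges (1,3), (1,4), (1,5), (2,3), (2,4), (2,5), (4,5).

Step 1: Count edges incident to each vertex:
  deg(1) = 3 (neighbors: 3, 4, 5)
  deg(2) = 3 (neighbors: 3, 4, 5)
  deg(3) = 2 (neighbors: 1, 2)
  deg(4) = 3 (neighbors: 1, 2, 5)
  deg(5) = 3 (neighbors: 1, 2, 4)

Step 2: Find maximum:
  max(3, 3, 2, 3, 3) = 3 (vertex 1)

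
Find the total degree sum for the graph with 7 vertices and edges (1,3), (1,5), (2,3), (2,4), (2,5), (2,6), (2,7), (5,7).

Step 1: Count edges incident to each vertex:
  deg(1) = 2 (neighbors: 3, 5)
  deg(2) = 5 (neighbors: 3, 4, 5, 6, 7)
  deg(3) = 2 (neighbors: 1, 2)
  deg(4) = 1 (neighbors: 2)
  deg(5) = 3 (neighbors: 1, 2, 7)
  deg(6) = 1 (neighbors: 2)
  deg(7) = 2 (neighbors: 2, 5)

Step 2: Sum all degrees:
  2 + 5 + 2 + 1 + 3 + 1 + 2 = 16

Verification: sum of degrees = 2 * |E| = 2 * 8 = 16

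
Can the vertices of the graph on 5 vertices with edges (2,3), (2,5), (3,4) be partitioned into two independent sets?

Step 1: Attempt 2-coloring using BFS:
  Start at vertex 1, assign color 0
  Start new component at vertex 2, assign color 0
  Color vertex 3 with color 1 (neighbor of 2)
  Color vertex 5 with color 1 (neighbor of 2)
  Color vertex 4 with color 0 (neighbor of 3)

Step 2: 2-coloring succeeded. No conflicts found.
  Set A (color 0): {1, 2, 4}
  Set B (color 1): {3, 5}

The graph is bipartite with partition {1, 2, 4}, {3, 5}.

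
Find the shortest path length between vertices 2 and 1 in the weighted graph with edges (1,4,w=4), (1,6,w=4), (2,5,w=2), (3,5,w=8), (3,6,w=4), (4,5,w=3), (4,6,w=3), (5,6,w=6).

Step 1: Build adjacency list with weights:
  1: 4(w=4), 6(w=4)
  2: 5(w=2)
  3: 5(w=8), 6(w=4)
  4: 1(w=4), 5(w=3), 6(w=3)
  5: 2(w=2), 3(w=8), 4(w=3), 6(w=6)
  6: 1(w=4), 3(w=4), 4(w=3), 5(w=6)

Step 2: Apply Dijkstra's algorithm from vertex 2:
  Visit vertex 2 (distance=0)
    Update dist[5] = 2
  Visit vertex 5 (distance=2)
    Update dist[3] = 10
    Update dist[4] = 5
    Update dist[6] = 8
  Visit vertex 4 (distance=5)
    Update dist[1] = 9
  Visit vertex 6 (distance=8)
  Visit vertex 1 (distance=9)

Step 3: Shortest path: 2 -> 5 -> 4 -> 1
Total weight: 2 + 3 + 4 = 9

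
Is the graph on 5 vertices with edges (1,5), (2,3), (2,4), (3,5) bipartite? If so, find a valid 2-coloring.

Step 1: Attempt 2-coloring using BFS:
  Start at vertex 1, assign color 0
  Color vertex 5 with color 1 (neighbor of 1)
  Color vertex 3 with color 0 (neighbor of 5)
  Color vertex 2 with color 1 (neighbor of 3)
  Color vertex 4 with color 0 (neighbor of 2)

Step 2: 2-coloring succeeded. No conflicts found.
  Set A (color 0): {1, 3, 4}
  Set B (color 1): {2, 5}

The graph is bipartite with partition {1, 3, 4}, {2, 5}.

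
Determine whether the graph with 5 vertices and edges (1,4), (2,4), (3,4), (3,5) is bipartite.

Step 1: Attempt 2-coloring using BFS:
  Start at vertex 1, assign color 0
  Color vertex 4 with color 1 (neighbor of 1)
  Color vertex 2 with color 0 (neighbor of 4)
  Color vertex 3 with color 0 (neighbor of 4)
  Color vertex 5 with color 1 (neighbor of 3)

Step 2: 2-coloring succeeded. No conflicts found.
  Set A (color 0): {1, 2, 3}
  Set B (color 1): {4, 5}

The graph is bipartite with partition {1, 2, 3}, {4, 5}.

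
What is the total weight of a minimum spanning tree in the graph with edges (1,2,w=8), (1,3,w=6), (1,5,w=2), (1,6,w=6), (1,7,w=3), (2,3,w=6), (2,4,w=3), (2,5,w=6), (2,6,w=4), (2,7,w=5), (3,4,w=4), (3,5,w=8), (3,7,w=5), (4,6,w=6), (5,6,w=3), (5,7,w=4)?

Apply Kruskal's algorithm (sort edges by weight, add if no cycle):

Sorted edges by weight:
  (1,5) w=2
  (1,7) w=3
  (2,4) w=3
  (5,6) w=3
  (2,6) w=4
  (3,4) w=4
  (5,7) w=4
  (2,7) w=5
  (3,7) w=5
  (1,3) w=6
  (1,6) w=6
  (2,3) w=6
  (2,5) w=6
  (4,6) w=6
  (1,2) w=8
  (3,5) w=8

Add edge (1,5) w=2 -- no cycle. Running total: 2
Add edge (1,7) w=3 -- no cycle. Running total: 5
Add edge (2,4) w=3 -- no cycle. Running total: 8
Add edge (5,6) w=3 -- no cycle. Running total: 11
Add edge (2,6) w=4 -- no cycle. Running total: 15
Add edge (3,4) w=4 -- no cycle. Running total: 19

MST edges: (1,5,w=2), (1,7,w=3), (2,4,w=3), (5,6,w=3), (2,6,w=4), (3,4,w=4)
Total MST weight: 2 + 3 + 3 + 3 + 4 + 4 = 19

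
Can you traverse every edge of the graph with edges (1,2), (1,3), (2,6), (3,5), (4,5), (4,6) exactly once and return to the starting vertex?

Step 1: Find the degree of each vertex:
  deg(1) = 2
  deg(2) = 2
  deg(3) = 2
  deg(4) = 2
  deg(5) = 2
  deg(6) = 2

Step 2: Count vertices with odd degree:
  All vertices have even degree (0 odd-degree vertices)

Step 3: Apply Euler's theorem:
  - Eulerian circuit exists iff graph is connected and all vertices have even degree
  - Eulerian path exists iff graph is connected and has 0 or 2 odd-degree vertices

Graph is connected with 0 odd-degree vertices.
Both Eulerian circuit and Eulerian path exist.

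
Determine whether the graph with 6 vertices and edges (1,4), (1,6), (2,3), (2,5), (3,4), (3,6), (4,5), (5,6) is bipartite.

Step 1: Attempt 2-coloring using BFS:
  Start at vertex 1, assign color 0
  Color vertex 4 with color 1 (neighbor of 1)
  Color vertex 6 with color 1 (neighbor of 1)
  Color vertex 3 with color 0 (neighbor of 4)
  Color vertex 5 with color 0 (neighbor of 4)
  Color vertex 2 with color 1 (neighbor of 3)

Step 2: 2-coloring succeeded. No conflicts found.
  Set A (color 0): {1, 3, 5}
  Set B (color 1): {2, 4, 6}

The graph is bipartite with partition {1, 3, 5}, {2, 4, 6}.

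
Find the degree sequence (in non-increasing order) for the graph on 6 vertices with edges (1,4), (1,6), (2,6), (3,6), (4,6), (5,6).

Step 1: Count edges incident to each vertex:
  deg(1) = 2 (neighbors: 4, 6)
  deg(2) = 1 (neighbors: 6)
  deg(3) = 1 (neighbors: 6)
  deg(4) = 2 (neighbors: 1, 6)
  deg(5) = 1 (neighbors: 6)
  deg(6) = 5 (neighbors: 1, 2, 3, 4, 5)

Step 2: Sort degrees in non-increasing order:
  Degrees: [2, 1, 1, 2, 1, 5] -> sorted: [5, 2, 2, 1, 1, 1]

Degree sequence: [5, 2, 2, 1, 1, 1]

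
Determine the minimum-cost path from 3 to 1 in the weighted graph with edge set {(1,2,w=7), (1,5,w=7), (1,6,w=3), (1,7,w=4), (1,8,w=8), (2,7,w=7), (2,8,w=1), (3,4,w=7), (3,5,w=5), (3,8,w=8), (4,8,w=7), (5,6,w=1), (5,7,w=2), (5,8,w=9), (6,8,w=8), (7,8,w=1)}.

Step 1: Build adjacency list with weights:
  1: 2(w=7), 5(w=7), 6(w=3), 7(w=4), 8(w=8)
  2: 1(w=7), 7(w=7), 8(w=1)
  3: 4(w=7), 5(w=5), 8(w=8)
  4: 3(w=7), 8(w=7)
  5: 1(w=7), 3(w=5), 6(w=1), 7(w=2), 8(w=9)
  6: 1(w=3), 5(w=1), 8(w=8)
  7: 1(w=4), 2(w=7), 5(w=2), 8(w=1)
  8: 1(w=8), 2(w=1), 3(w=8), 4(w=7), 5(w=9), 6(w=8), 7(w=1)

Step 2: Apply Dijkstra's algorithm from vertex 3:
  Visit vertex 3 (distance=0)
    Update dist[4] = 7
    Update dist[5] = 5
    Update dist[8] = 8
  Visit vertex 5 (distance=5)
    Update dist[1] = 12
    Update dist[6] = 6
    Update dist[7] = 7
  Visit vertex 6 (distance=6)
    Update dist[1] = 9
  Visit vertex 4 (distance=7)
  Visit vertex 7 (distance=7)
    Update dist[2] = 14
  Visit vertex 8 (distance=8)
    Update dist[2] = 9
  Visit vertex 1 (distance=9)

Step 3: Shortest path: 3 -> 5 -> 6 -> 1
Total weight: 5 + 1 + 3 = 9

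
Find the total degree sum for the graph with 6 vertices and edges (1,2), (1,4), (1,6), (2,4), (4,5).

Step 1: Count edges incident to each vertex:
  deg(1) = 3 (neighbors: 2, 4, 6)
  deg(2) = 2 (neighbors: 1, 4)
  deg(3) = 0 (neighbors: none)
  deg(4) = 3 (neighbors: 1, 2, 5)
  deg(5) = 1 (neighbors: 4)
  deg(6) = 1 (neighbors: 1)

Step 2: Sum all degrees:
  3 + 2 + 0 + 3 + 1 + 1 = 10

Verification: sum of degrees = 2 * |E| = 2 * 5 = 10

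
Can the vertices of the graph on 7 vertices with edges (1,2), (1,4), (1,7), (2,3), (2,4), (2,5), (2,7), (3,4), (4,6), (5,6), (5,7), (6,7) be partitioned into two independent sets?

Step 1: Attempt 2-coloring using BFS:
  Start at vertex 1, assign color 0
  Color vertex 2 with color 1 (neighbor of 1)
  Color vertex 4 with color 1 (neighbor of 1)
  Color vertex 7 with color 1 (neighbor of 1)
  Color vertex 3 with color 0 (neighbor of 2)

Step 2: Conflict found! Vertices 2 and 4 are adjacent but have the same color.
This means the graph contains an odd cycle.

The graph is NOT bipartite.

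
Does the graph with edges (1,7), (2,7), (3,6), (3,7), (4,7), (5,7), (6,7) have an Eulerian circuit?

Step 1: Find the degree of each vertex:
  deg(1) = 1
  deg(2) = 1
  deg(3) = 2
  deg(4) = 1
  deg(5) = 1
  deg(6) = 2
  deg(7) = 6

Step 2: Count vertices with odd degree:
  Odd-degree vertices: 1, 2, 4, 5 (4 total)

Step 3: Apply Euler's theorem:
  - Eulerian circuit exists iff graph is connected and all vertices have even degree
  - Eulerian path exists iff graph is connected and has 0 or 2 odd-degree vertices

Graph has 4 odd-degree vertices (need 0 or 2).
Neither Eulerian path nor Eulerian circuit exists.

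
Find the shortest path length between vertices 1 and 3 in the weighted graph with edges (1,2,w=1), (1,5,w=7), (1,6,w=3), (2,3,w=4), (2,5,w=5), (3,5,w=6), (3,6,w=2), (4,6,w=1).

Step 1: Build adjacency list with weights:
  1: 2(w=1), 5(w=7), 6(w=3)
  2: 1(w=1), 3(w=4), 5(w=5)
  3: 2(w=4), 5(w=6), 6(w=2)
  4: 6(w=1)
  5: 1(w=7), 2(w=5), 3(w=6)
  6: 1(w=3), 3(w=2), 4(w=1)

Step 2: Apply Dijkstra's algorithm from vertex 1:
  Visit vertex 1 (distance=0)
    Update dist[2] = 1
    Update dist[5] = 7
    Update dist[6] = 3
  Visit vertex 2 (distance=1)
    Update dist[3] = 5
    Update dist[5] = 6
  Visit vertex 6 (distance=3)
    Update dist[4] = 4
  Visit vertex 4 (distance=4)
  Visit vertex 3 (distance=5)

Step 3: Shortest path: 1 -> 6 -> 3
Total weight: 3 + 2 = 5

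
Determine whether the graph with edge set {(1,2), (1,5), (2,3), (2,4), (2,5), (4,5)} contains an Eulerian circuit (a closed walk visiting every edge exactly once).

Step 1: Find the degree of each vertex:
  deg(1) = 2
  deg(2) = 4
  deg(3) = 1
  deg(4) = 2
  deg(5) = 3

Step 2: Count vertices with odd degree:
  Odd-degree vertices: 3, 5 (2 total)

Step 3: Apply Euler's theorem:
  - Eulerian circuit exists iff graph is connected and all vertices have even degree
  - Eulerian path exists iff graph is connected and has 0 or 2 odd-degree vertices

Graph is connected with exactly 2 odd-degree vertices (3, 5).
Eulerian path exists (starting and ending at the odd-degree vertices), but no Eulerian circuit.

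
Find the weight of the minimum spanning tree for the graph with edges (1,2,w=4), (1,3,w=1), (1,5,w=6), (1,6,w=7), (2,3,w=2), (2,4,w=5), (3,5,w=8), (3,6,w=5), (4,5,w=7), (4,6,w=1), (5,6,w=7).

Apply Kruskal's algorithm (sort edges by weight, add if no cycle):

Sorted edges by weight:
  (1,3) w=1
  (4,6) w=1
  (2,3) w=2
  (1,2) w=4
  (2,4) w=5
  (3,6) w=5
  (1,5) w=6
  (1,6) w=7
  (4,5) w=7
  (5,6) w=7
  (3,5) w=8

Add edge (1,3) w=1 -- no cycle. Running total: 1
Add edge (4,6) w=1 -- no cycle. Running total: 2
Add edge (2,3) w=2 -- no cycle. Running total: 4
Skip edge (1,2) w=4 -- would create cycle
Add edge (2,4) w=5 -- no cycle. Running total: 9
Skip edge (3,6) w=5 -- would create cycle
Add edge (1,5) w=6 -- no cycle. Running total: 15

MST edges: (1,3,w=1), (4,6,w=1), (2,3,w=2), (2,4,w=5), (1,5,w=6)
Total MST weight: 1 + 1 + 2 + 5 + 6 = 15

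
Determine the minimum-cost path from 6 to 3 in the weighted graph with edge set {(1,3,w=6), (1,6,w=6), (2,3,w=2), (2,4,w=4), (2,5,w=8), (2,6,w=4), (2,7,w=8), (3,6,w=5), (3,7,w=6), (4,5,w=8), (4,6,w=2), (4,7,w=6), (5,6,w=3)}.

Step 1: Build adjacency list with weights:
  1: 3(w=6), 6(w=6)
  2: 3(w=2), 4(w=4), 5(w=8), 6(w=4), 7(w=8)
  3: 1(w=6), 2(w=2), 6(w=5), 7(w=6)
  4: 2(w=4), 5(w=8), 6(w=2), 7(w=6)
  5: 2(w=8), 4(w=8), 6(w=3)
  6: 1(w=6), 2(w=4), 3(w=5), 4(w=2), 5(w=3)
  7: 2(w=8), 3(w=6), 4(w=6)

Step 2: Apply Dijkstra's algorithm from vertex 6:
  Visit vertex 6 (distance=0)
    Update dist[1] = 6
    Update dist[2] = 4
    Update dist[3] = 5
    Update dist[4] = 2
    Update dist[5] = 3
  Visit vertex 4 (distance=2)
    Update dist[7] = 8
  Visit vertex 5 (distance=3)
  Visit vertex 2 (distance=4)
  Visit vertex 3 (distance=5)

Step 3: Shortest path: 6 -> 3
Total weight: 5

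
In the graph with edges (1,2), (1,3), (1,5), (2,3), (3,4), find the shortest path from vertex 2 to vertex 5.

Step 1: Build adjacency list:
  1: 2, 3, 5
  2: 1, 3
  3: 1, 2, 4
  4: 3
  5: 1

Step 2: BFS from vertex 2 to find shortest path to 5:
  vertex 1 reached at distance 1
  vertex 3 reached at distance 1
  vertex 5 reached at distance 2

Step 3: Shortest path: 2 -> 1 -> 5
Path length: 2 edges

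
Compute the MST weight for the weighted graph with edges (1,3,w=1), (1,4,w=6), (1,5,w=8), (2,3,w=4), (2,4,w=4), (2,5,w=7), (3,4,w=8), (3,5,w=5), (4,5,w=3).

Apply Kruskal's algorithm (sort edges by weight, add if no cycle):

Sorted edges by weight:
  (1,3) w=1
  (4,5) w=3
  (2,4) w=4
  (2,3) w=4
  (3,5) w=5
  (1,4) w=6
  (2,5) w=7
  (1,5) w=8
  (3,4) w=8

Add edge (1,3) w=1 -- no cycle. Running total: 1
Add edge (4,5) w=3 -- no cycle. Running total: 4
Add edge (2,4) w=4 -- no cycle. Running total: 8
Add edge (2,3) w=4 -- no cycle. Running total: 12

MST edges: (1,3,w=1), (4,5,w=3), (2,4,w=4), (2,3,w=4)
Total MST weight: 1 + 3 + 4 + 4 = 12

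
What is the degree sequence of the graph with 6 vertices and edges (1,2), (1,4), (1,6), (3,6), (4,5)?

Step 1: Count edges incident to each vertex:
  deg(1) = 3 (neighbors: 2, 4, 6)
  deg(2) = 1 (neighbors: 1)
  deg(3) = 1 (neighbors: 6)
  deg(4) = 2 (neighbors: 1, 5)
  deg(5) = 1 (neighbors: 4)
  deg(6) = 2 (neighbors: 1, 3)

Step 2: Sort degrees in non-increasing order:
  Degrees: [3, 1, 1, 2, 1, 2] -> sorted: [3, 2, 2, 1, 1, 1]

Degree sequence: [3, 2, 2, 1, 1, 1]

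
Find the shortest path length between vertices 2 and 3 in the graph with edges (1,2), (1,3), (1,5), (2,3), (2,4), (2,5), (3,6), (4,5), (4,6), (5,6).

Step 1: Build adjacency list:
  1: 2, 3, 5
  2: 1, 3, 4, 5
  3: 1, 2, 6
  4: 2, 5, 6
  5: 1, 2, 4, 6
  6: 3, 4, 5

Step 2: BFS from vertex 2 to find shortest path to 3:
  vertex 1 reached at distance 1
  vertex 3 reached at distance 1

Step 3: Shortest path: 2 -> 3
Path length: 1 edge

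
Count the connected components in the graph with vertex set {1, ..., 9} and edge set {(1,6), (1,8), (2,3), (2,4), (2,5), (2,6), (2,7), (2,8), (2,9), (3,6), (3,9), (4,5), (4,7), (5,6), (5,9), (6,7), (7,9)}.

Step 1: Build adjacency list from edges:
  1: 6, 8
  2: 3, 4, 5, 6, 7, 8, 9
  3: 2, 6, 9
  4: 2, 5, 7
  5: 2, 4, 6, 9
  6: 1, 2, 3, 5, 7
  7: 2, 4, 6, 9
  8: 1, 2
  9: 2, 3, 5, 7

Step 2: Run BFS/DFS from vertex 1:
  Visited: {1, 6, 8, 2, 3, 5, 7, 4, 9}
  Reached 9 of 9 vertices

Step 3: All 9 vertices reached from vertex 1, so the graph is connected.
Number of connected components: 1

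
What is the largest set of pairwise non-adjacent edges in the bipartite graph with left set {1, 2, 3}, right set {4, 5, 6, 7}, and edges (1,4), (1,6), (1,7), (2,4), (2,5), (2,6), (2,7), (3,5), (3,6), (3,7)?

Step 1: List the neighbors of each left vertex:
  1: 4, 6, 7
  2: 4, 5, 6, 7
  3: 5, 6, 7

Step 2: Greedily match left vertices, then look for augmenting paths:
  Match 1 -- 4
  Match 2 -- 5
  Match 3 -- 6
  No augmenting path remains.

Step 3: Verify this is maximum:
  Matching size 3 = min(|L|, |R|) = min(3, 4), which is an upper bound, so this matching is maximum.

Maximum matching: {(1,4), (2,5), (3,6)}
Size: 3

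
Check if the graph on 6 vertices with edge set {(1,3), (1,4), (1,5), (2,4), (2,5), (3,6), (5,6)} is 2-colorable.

Step 1: Attempt 2-coloring using BFS:
  Start at vertex 1, assign color 0
  Color vertex 3 with color 1 (neighbor of 1)
  Color vertex 4 with color 1 (neighbor of 1)
  Color vertex 5 with color 1 (neighbor of 1)
  Color vertex 6 with color 0 (neighbor of 3)
  Color vertex 2 with color 0 (neighbor of 4)

Step 2: 2-coloring succeeded. No conflicts found.
  Set A (color 0): {1, 2, 6}
  Set B (color 1): {3, 4, 5}

The graph is bipartite with partition {1, 2, 6}, {3, 4, 5}.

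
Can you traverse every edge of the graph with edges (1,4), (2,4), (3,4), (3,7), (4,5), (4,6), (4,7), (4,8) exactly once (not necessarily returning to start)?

Step 1: Find the degree of each vertex:
  deg(1) = 1
  deg(2) = 1
  deg(3) = 2
  deg(4) = 7
  deg(5) = 1
  deg(6) = 1
  deg(7) = 2
  deg(8) = 1

Step 2: Count vertices with odd degree:
  Odd-degree vertices: 1, 2, 4, 5, 6, 8 (6 total)

Step 3: Apply Euler's theorem:
  - Eulerian circuit exists iff graph is connected and all vertices have even degree
  - Eulerian path exists iff graph is connected and has 0 or 2 odd-degree vertices

Graph has 6 odd-degree vertices (need 0 or 2).
Neither Eulerian path nor Eulerian circuit exists.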